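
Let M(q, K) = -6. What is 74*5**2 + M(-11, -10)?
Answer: 1844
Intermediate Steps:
74*5**2 + M(-11, -10) = 74*5**2 - 6 = 74*25 - 6 = 1850 - 6 = 1844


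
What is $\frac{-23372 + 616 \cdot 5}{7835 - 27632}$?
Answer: $\frac{6764}{6599} \approx 1.025$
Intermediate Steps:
$\frac{-23372 + 616 \cdot 5}{7835 - 27632} = \frac{-23372 + 3080}{-19797} = \left(-20292\right) \left(- \frac{1}{19797}\right) = \frac{6764}{6599}$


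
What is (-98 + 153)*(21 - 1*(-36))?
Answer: 3135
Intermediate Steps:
(-98 + 153)*(21 - 1*(-36)) = 55*(21 + 36) = 55*57 = 3135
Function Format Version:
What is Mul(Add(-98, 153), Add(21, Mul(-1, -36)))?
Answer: 3135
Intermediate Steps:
Mul(Add(-98, 153), Add(21, Mul(-1, -36))) = Mul(55, Add(21, 36)) = Mul(55, 57) = 3135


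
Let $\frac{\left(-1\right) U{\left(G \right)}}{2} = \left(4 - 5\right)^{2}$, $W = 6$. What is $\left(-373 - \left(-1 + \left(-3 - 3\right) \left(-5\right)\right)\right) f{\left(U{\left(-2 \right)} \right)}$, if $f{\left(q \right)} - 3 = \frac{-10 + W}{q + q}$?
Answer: $-1608$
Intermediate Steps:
$U{\left(G \right)} = -2$ ($U{\left(G \right)} = - 2 \left(4 - 5\right)^{2} = - 2 \left(-1\right)^{2} = \left(-2\right) 1 = -2$)
$f{\left(q \right)} = 3 - \frac{2}{q}$ ($f{\left(q \right)} = 3 + \frac{-10 + 6}{q + q} = 3 - \frac{4}{2 q} = 3 - 4 \frac{1}{2 q} = 3 - \frac{2}{q}$)
$\left(-373 - \left(-1 + \left(-3 - 3\right) \left(-5\right)\right)\right) f{\left(U{\left(-2 \right)} \right)} = \left(-373 - \left(-1 + \left(-3 - 3\right) \left(-5\right)\right)\right) \left(3 - \frac{2}{-2}\right) = \left(-373 - \left(-1 + \left(-3 - 3\right) \left(-5\right)\right)\right) \left(3 - -1\right) = \left(-373 - \left(-1 - -30\right)\right) \left(3 + 1\right) = \left(-373 - \left(-1 + 30\right)\right) 4 = \left(-373 - 29\right) 4 = \left(-402\right) 4 = -1608$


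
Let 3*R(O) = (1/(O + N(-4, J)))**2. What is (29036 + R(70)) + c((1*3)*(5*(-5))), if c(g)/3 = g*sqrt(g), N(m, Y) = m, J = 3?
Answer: 379442449/13068 - 1125*I*sqrt(3) ≈ 29036.0 - 1948.6*I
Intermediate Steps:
c(g) = 3*g**(3/2) (c(g) = 3*(g*sqrt(g)) = 3*g**(3/2))
R(O) = 1/(3*(-4 + O)**2) (R(O) = (1/(O - 4))**2/3 = (1/(-4 + O))**2/3 = 1/(3*(-4 + O)**2))
(29036 + R(70)) + c((1*3)*(5*(-5))) = (29036 + 1/(3*(-4 + 70)**2)) + 3*((1*3)*(5*(-5)))**(3/2) = (29036 + (1/3)/66**2) + 3*(3*(-25))**(3/2) = (29036 + (1/3)*(1/4356)) + 3*(-75)**(3/2) = (29036 + 1/13068) + 3*(-375*I*sqrt(3)) = 379442449/13068 - 1125*I*sqrt(3)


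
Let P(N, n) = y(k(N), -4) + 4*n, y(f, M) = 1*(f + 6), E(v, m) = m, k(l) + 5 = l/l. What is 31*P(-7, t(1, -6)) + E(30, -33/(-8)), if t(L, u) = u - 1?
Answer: -6415/8 ≈ -801.88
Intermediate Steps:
t(L, u) = -1 + u
k(l) = -4 (k(l) = -5 + l/l = -5 + 1 = -4)
y(f, M) = 6 + f (y(f, M) = 1*(6 + f) = 6 + f)
P(N, n) = 2 + 4*n (P(N, n) = (6 - 4) + 4*n = 2 + 4*n)
31*P(-7, t(1, -6)) + E(30, -33/(-8)) = 31*(2 + 4*(-1 - 6)) - 33/(-8) = 31*(2 + 4*(-7)) - 33*(-⅛) = 31*(2 - 28) + 33/8 = 31*(-26) + 33/8 = -806 + 33/8 = -6415/8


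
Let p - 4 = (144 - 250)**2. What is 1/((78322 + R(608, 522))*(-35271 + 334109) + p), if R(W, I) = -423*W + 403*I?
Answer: 1/9414603592 ≈ 1.0622e-10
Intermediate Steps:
p = 11240 (p = 4 + (144 - 250)**2 = 4 + (-106)**2 = 4 + 11236 = 11240)
1/((78322 + R(608, 522))*(-35271 + 334109) + p) = 1/((78322 + (-423*608 + 403*522))*(-35271 + 334109) + 11240) = 1/((78322 + (-257184 + 210366))*298838 + 11240) = 1/((78322 - 46818)*298838 + 11240) = 1/(31504*298838 + 11240) = 1/(9414592352 + 11240) = 1/9414603592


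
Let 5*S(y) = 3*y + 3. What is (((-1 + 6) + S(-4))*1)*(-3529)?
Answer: -56464/5 ≈ -11293.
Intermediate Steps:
S(y) = 3/5 + 3*y/5 (S(y) = (3*y + 3)/5 = (3 + 3*y)/5 = 3/5 + 3*y/5)
(((-1 + 6) + S(-4))*1)*(-3529) = (((-1 + 6) + (3/5 + (3/5)*(-4)))*1)*(-3529) = ((5 + (3/5 - 12/5))*1)*(-3529) = ((5 - 9/5)*1)*(-3529) = ((16/5)*1)*(-3529) = (16/5)*(-3529) = -56464/5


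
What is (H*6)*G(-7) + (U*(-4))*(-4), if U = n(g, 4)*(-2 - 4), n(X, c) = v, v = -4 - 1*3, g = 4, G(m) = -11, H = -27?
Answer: 2454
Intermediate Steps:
v = -7 (v = -4 - 3 = -7)
n(X, c) = -7
U = 42 (U = -7*(-2 - 4) = -7*(-6) = 42)
(H*6)*G(-7) + (U*(-4))*(-4) = -27*6*(-11) + (42*(-4))*(-4) = -162*(-11) - 168*(-4) = 1782 + 672 = 2454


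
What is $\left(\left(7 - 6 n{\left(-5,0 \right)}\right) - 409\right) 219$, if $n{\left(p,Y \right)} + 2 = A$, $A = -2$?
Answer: $-82782$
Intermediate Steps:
$n{\left(p,Y \right)} = -4$ ($n{\left(p,Y \right)} = -2 - 2 = -4$)
$\left(\left(7 - 6 n{\left(-5,0 \right)}\right) - 409\right) 219 = \left(\left(7 - -24\right) - 409\right) 219 = \left(\left(7 + 24\right) - 409\right) 219 = \left(31 - 409\right) 219 = \left(-378\right) 219 = -82782$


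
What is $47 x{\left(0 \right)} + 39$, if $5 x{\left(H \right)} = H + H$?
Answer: $39$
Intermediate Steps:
$x{\left(H \right)} = \frac{2 H}{5}$ ($x{\left(H \right)} = \frac{H + H}{5} = \frac{2 H}{5}$)
$47 x{\left(0 \right)} + 39 = 47 \cdot \frac{2}{5} \cdot 0 + 39 = 47 \cdot 0 + 39 = 0 + 39 = 39$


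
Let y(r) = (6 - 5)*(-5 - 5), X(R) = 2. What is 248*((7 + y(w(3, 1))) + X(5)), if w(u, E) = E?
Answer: -248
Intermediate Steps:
y(r) = -10 (y(r) = 1*(-10) = -10)
248*((7 + y(w(3, 1))) + X(5)) = 248*((7 - 10) + 2) = 248*(-3 + 2) = 248*(-1) = -248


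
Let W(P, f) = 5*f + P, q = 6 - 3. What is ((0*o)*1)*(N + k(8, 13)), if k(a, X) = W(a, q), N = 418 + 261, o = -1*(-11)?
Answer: 0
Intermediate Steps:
o = 11
q = 3
N = 679
W(P, f) = P + 5*f
k(a, X) = 15 + a (k(a, X) = a + 5*3 = a + 15 = 15 + a)
((0*o)*1)*(N + k(8, 13)) = ((0*11)*1)*(679 + (15 + 8)) = (0*1)*(679 + 23) = 0*702 = 0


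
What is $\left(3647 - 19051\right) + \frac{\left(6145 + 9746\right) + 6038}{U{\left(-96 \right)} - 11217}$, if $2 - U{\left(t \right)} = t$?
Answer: $- \frac{171299005}{11119} \approx -15406.0$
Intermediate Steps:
$U{\left(t \right)} = 2 - t$
$\left(3647 - 19051\right) + \frac{\left(6145 + 9746\right) + 6038}{U{\left(-96 \right)} - 11217} = \left(3647 - 19051\right) + \frac{\left(6145 + 9746\right) + 6038}{\left(2 - -96\right) - 11217} = \left(3647 - 19051\right) + \frac{15891 + 6038}{\left(2 + 96\right) - 11217} = -15404 + \frac{21929}{98 - 11217} = -15404 + \frac{21929}{-11119} = -15404 + 21929 \left(- \frac{1}{11119}\right) = -15404 - \frac{21929}{11119} = - \frac{171299005}{11119}$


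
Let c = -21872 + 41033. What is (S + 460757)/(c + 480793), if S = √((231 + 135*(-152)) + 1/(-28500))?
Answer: 460757/499954 + I*√164797402785/1424868900 ≈ 0.9216 + 0.00028491*I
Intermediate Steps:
S = I*√164797402785/2850 (S = √((231 - 20520) - 1/28500) = √(-20289 - 1/28500) = √(-578236501/28500) = I*√164797402785/2850 ≈ 142.44*I)
c = 19161
(S + 460757)/(c + 480793) = (I*√164797402785/2850 + 460757)/(19161 + 480793) = (460757 + I*√164797402785/2850)/499954 = (460757 + I*√164797402785/2850)*(1/499954) = 460757/499954 + I*√164797402785/1424868900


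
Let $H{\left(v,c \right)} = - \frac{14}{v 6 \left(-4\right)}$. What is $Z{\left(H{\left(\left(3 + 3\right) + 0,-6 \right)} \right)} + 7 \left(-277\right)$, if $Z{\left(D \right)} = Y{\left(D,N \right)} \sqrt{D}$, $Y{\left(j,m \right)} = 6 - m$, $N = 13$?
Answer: $-1939 - \frac{7 \sqrt{14}}{12} \approx -1941.2$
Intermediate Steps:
$H{\left(v,c \right)} = \frac{7}{12 v}$ ($H{\left(v,c \right)} = - \frac{14}{6 v \left(-4\right)} = - \frac{14}{\left(-24\right) v} = - 14 \left(- \frac{1}{24 v}\right) = \frac{7}{12 v}$)
$Z{\left(D \right)} = - 7 \sqrt{D}$ ($Z{\left(D \right)} = \left(6 - 13\right) \sqrt{D} = - 7 \sqrt{D}$)
$Z{\left(H{\left(\left(3 + 3\right) + 0,-6 \right)} \right)} + 7 \left(-277\right) = - 7 \sqrt{\frac{7}{12 \left(\left(3 + 3\right) + 0\right)}} + 7 \left(-277\right) = - 7 \sqrt{\frac{7}{12 \left(6 + 0\right)}} - 1939 = - 7 \sqrt{\frac{7}{12 \cdot 6}} - 1939 = - 7 \sqrt{\frac{7}{12} \cdot \frac{1}{6}} - 1939 = - 7 \sqrt{\frac{7}{72}} - 1939 = - 7 \frac{\sqrt{14}}{12} - 1939 = - \frac{7 \sqrt{14}}{12} - 1939 = -1939 - \frac{7 \sqrt{14}}{12}$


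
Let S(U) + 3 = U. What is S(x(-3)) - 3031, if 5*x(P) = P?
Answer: -15173/5 ≈ -3034.6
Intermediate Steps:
x(P) = P/5
S(U) = -3 + U
S(x(-3)) - 3031 = (-3 + (⅕)*(-3)) - 3031 = (-3 - ⅗) - 3031 = -18/5 - 3031 = -15173/5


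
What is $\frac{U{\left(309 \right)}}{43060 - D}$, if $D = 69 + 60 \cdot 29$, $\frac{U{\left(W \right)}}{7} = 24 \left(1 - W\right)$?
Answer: $- \frac{7392}{5893} \approx -1.2544$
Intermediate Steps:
$U{\left(W \right)} = 168 - 168 W$ ($U{\left(W \right)} = 7 \cdot 24 \left(1 - W\right) = 7 \left(24 - 24 W\right) = 168 - 168 W$)
$D = 1809$ ($D = 69 + 1740 = 1809$)
$\frac{U{\left(309 \right)}}{43060 - D} = \frac{168 - 51912}{43060 - 1809} = - \frac{51744}{41251} = \left(-51744\right) \frac{1}{41251} = - \frac{7392}{5893}$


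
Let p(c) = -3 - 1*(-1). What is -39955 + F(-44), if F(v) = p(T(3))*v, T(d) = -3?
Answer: -39867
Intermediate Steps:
p(c) = -2 (p(c) = -3 + 1 = -2)
F(v) = -2*v
-39955 + F(-44) = -39955 - 2*(-44) = -39955 + 88 = -39867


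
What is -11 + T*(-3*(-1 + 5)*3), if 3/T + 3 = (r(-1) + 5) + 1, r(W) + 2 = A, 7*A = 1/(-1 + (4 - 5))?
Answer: -1655/13 ≈ -127.31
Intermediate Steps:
A = -1/14 (A = 1/(7*(-1 + (4 - 5))) = 1/(7*(-1 - 1)) = (⅐)/(-2) = (⅐)*(-½) = -1/14 ≈ -0.071429)
r(W) = -29/14 (r(W) = -2 - 1/14 = -29/14)
T = 42/13 (T = 3/(-3 + ((-29/14 + 5) + 1)) = 3/(-3 + (41/14 + 1)) = 3/(-3 + 55/14) = 3/(13/14) = 3*(14/13) = 42/13 ≈ 3.2308)
-11 + T*(-3*(-1 + 5)*3) = -11 + 42*(-3*(-1 + 5)*3)/13 = -11 + 42*(-12*3)/13 = -11 + 42*(-3*12)/13 = -11 + (42/13)*(-36) = -11 - 1512/13 = -1655/13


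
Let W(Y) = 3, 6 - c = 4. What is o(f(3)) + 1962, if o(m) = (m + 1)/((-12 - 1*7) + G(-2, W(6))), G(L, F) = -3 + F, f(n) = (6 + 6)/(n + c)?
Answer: 186373/95 ≈ 1961.8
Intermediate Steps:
c = 2 (c = 6 - 1*4 = 6 - 4 = 2)
f(n) = 12/(2 + n) (f(n) = (6 + 6)/(n + 2) = 12/(2 + n))
o(m) = -1/19 - m/19 (o(m) = (m + 1)/((-12 - 1*7) + (-3 + 3)) = (1 + m)/((-12 - 7) + 0) = (1 + m)/(-19 + 0) = (1 + m)/(-19) = (1 + m)*(-1/19) = -1/19 - m/19)
o(f(3)) + 1962 = (-1/19 - 12/(19*(2 + 3))) + 1962 = (-1/19 - 12/(19*5)) + 1962 = (-1/19 - 1/19*12/5) + 1962 = (-1/19 - 12/95) + 1962 = -17/95 + 1962 = 186373/95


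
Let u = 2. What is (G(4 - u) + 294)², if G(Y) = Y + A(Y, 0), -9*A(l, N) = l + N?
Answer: 7086244/81 ≈ 87485.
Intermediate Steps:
A(l, N) = -N/9 - l/9 (A(l, N) = -(l + N)/9 = -(N + l)/9 = -N/9 - l/9)
G(Y) = 8*Y/9 (G(Y) = Y + (-⅑*0 - Y/9) = Y + (0 - Y/9) = Y - Y/9 = 8*Y/9)
(G(4 - u) + 294)² = (8*(4 - 1*2)/9 + 294)² = (8*(4 - 2)/9 + 294)² = ((8/9)*2 + 294)² = (16/9 + 294)² = (2662/9)² = 7086244/81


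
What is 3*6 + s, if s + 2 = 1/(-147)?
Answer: 2351/147 ≈ 15.993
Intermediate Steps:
s = -295/147 (s = -2 + 1/(-147) = -2 - 1/147 = -295/147 ≈ -2.0068)
3*6 + s = 3*6 - 295/147 = 18 - 295/147 = 2351/147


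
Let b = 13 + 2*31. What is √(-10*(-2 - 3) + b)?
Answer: 5*√5 ≈ 11.180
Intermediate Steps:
b = 75 (b = 13 + 62 = 75)
√(-10*(-2 - 3) + b) = √(-10*(-2 - 3) + 75) = √(-10*(-5) + 75) = √(50 + 75) = √125 = 5*√5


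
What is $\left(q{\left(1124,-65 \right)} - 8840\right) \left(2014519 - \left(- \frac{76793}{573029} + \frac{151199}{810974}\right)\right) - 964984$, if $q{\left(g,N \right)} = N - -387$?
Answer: $- \frac{3987373800520136040847}{232355810123} \approx -1.7161 \cdot 10^{10}$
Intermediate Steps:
$q{\left(g,N \right)} = 387 + N$ ($q{\left(g,N \right)} = N + 387 = 387 + N$)
$\left(q{\left(1124,-65 \right)} - 8840\right) \left(2014519 - \left(- \frac{76793}{573029} + \frac{151199}{810974}\right)\right) - 964984 = \left(\left(387 - 65\right) - 8840\right) \left(2014519 - \left(- \frac{76793}{573029} + \frac{151199}{810974}\right)\right) - 964984 = \left(322 - 8840\right) \left(2014519 - \frac{24364285389}{464711620246}\right) - 964984 = - 8518 \left(2014519 + \left(\frac{76793}{573029} - \frac{151199}{810974}\right)\right) - 964984 = - 8518 \left(2014519 - \frac{24364285389}{464711620246}\right) - 964984 = \left(-8518\right) \frac{936170364142066285}{464711620246} - 964984 = - \frac{3987149580881060307815}{232355810123} - 964984 = - \frac{3987373800520136040847}{232355810123}$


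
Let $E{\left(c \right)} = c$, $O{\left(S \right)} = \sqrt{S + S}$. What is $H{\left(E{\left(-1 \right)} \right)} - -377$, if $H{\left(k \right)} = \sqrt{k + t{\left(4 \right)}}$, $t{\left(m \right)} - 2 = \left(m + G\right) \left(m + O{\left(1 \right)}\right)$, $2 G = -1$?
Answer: $377 + \frac{\sqrt{60 + 14 \sqrt{2}}}{2} \approx 381.47$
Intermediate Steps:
$O{\left(S \right)} = \sqrt{2} \sqrt{S}$ ($O{\left(S \right)} = \sqrt{2 S} = \sqrt{2} \sqrt{S}$)
$G = - \frac{1}{2}$ ($G = \frac{1}{2} \left(-1\right) = - \frac{1}{2} \approx -0.5$)
$t{\left(m \right)} = 2 + \left(- \frac{1}{2} + m\right) \left(m + \sqrt{2}\right)$ ($t{\left(m \right)} = 2 + \left(m - \frac{1}{2}\right) \left(m + \sqrt{2} \sqrt{1}\right) = 2 + \left(- \frac{1}{2} + m\right) \left(m + \sqrt{2} \cdot 1\right) = 2 + \left(- \frac{1}{2} + m\right) \left(m + \sqrt{2}\right)$)
$H{\left(k \right)} = \sqrt{16 + k + \frac{7 \sqrt{2}}{2}}$ ($H{\left(k \right)} = \sqrt{k + \left(2 + 4^{2} - 2 - \frac{\sqrt{2}}{2} + 4 \sqrt{2}\right)} = \sqrt{k + \left(2 + 16 - 2 - \frac{\sqrt{2}}{2} + 4 \sqrt{2}\right)} = \sqrt{k + \left(16 + \frac{7 \sqrt{2}}{2}\right)} = \sqrt{16 + k + \frac{7 \sqrt{2}}{2}}$)
$H{\left(E{\left(-1 \right)} \right)} - -377 = \frac{\sqrt{64 + 4 \left(-1\right) + 14 \sqrt{2}}}{2} - -377 = \frac{\sqrt{64 - 4 + 14 \sqrt{2}}}{2} + 377 = \frac{\sqrt{60 + 14 \sqrt{2}}}{2} + 377 = 377 + \frac{\sqrt{60 + 14 \sqrt{2}}}{2}$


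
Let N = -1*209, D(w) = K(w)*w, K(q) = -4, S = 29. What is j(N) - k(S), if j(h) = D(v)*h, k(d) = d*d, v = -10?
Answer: -9201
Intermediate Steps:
D(w) = -4*w
k(d) = d²
N = -209
j(h) = 40*h (j(h) = (-4*(-10))*h = 40*h)
j(N) - k(S) = 40*(-209) - 1*29² = -8360 - 1*841 = -8360 - 841 = -9201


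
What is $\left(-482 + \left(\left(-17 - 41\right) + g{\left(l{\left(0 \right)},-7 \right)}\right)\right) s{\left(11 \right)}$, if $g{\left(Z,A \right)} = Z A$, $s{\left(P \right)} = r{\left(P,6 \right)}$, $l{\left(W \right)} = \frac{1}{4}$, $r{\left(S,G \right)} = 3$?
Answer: $- \frac{6501}{4} \approx -1625.3$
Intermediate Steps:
$l{\left(W \right)} = \frac{1}{4}$
$s{\left(P \right)} = 3$
$g{\left(Z,A \right)} = A Z$
$\left(-482 + \left(\left(-17 - 41\right) + g{\left(l{\left(0 \right)},-7 \right)}\right)\right) s{\left(11 \right)} = \left(-482 - \frac{239}{4}\right) 3 = \left(- \frac{2167}{4}\right) 3 = - \frac{6501}{4}$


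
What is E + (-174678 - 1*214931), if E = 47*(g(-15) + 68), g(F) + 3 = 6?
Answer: -386272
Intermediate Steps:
g(F) = 3 (g(F) = -3 + 6 = 3)
E = 3337 (E = 47*(3 + 68) = 47*71 = 3337)
E + (-174678 - 1*214931) = 3337 + (-174678 - 1*214931) = 3337 + (-174678 - 214931) = 3337 - 389609 = -386272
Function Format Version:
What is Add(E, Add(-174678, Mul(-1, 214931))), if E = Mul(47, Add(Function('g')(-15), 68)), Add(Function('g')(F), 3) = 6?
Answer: -386272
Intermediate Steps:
Function('g')(F) = 3 (Function('g')(F) = Add(-3, 6) = 3)
E = 3337 (E = Mul(47, Add(3, 68)) = Mul(47, 71) = 3337)
Add(E, Add(-174678, Mul(-1, 214931))) = Add(3337, Add(-174678, Mul(-1, 214931))) = Add(3337, Add(-174678, -214931)) = Add(3337, -389609) = -386272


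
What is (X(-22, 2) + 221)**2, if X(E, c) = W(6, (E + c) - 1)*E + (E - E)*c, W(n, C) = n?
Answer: 7921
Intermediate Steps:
X(E, c) = 6*E (X(E, c) = 6*E + (E - E)*c = 6*E + 0*c = 6*E + 0 = 6*E)
(X(-22, 2) + 221)**2 = (6*(-22) + 221)**2 = (-132 + 221)**2 = 89**2 = 7921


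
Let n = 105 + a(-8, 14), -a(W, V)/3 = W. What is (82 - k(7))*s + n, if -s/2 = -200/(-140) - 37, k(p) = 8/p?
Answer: 288189/49 ≈ 5881.4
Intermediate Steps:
a(W, V) = -3*W
s = 498/7 (s = -2*(-200/(-140) - 37) = -2*(-200*(-1/140) - 37) = -2*(10/7 - 37) = -2*(-249/7) = 498/7 ≈ 71.143)
n = 129 (n = 105 - 3*(-8) = 105 + 24 = 129)
(82 - k(7))*s + n = (82 - 8/7)*(498/7) + 129 = (566/7)*(498/7) + 129 = 281868/49 + 129 = 288189/49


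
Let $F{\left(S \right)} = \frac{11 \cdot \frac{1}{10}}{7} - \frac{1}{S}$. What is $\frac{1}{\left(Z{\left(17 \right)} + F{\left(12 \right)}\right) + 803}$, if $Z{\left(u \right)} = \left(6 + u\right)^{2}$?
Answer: $\frac{420}{559471} \approx 0.00075071$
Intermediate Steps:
$F{\left(S \right)} = \frac{11}{70} - \frac{1}{S}$ ($F{\left(S \right)} = 11 \cdot \frac{1}{10} \cdot \frac{1}{7} - \frac{1}{S} = \frac{11}{10} \cdot \frac{1}{7} - \frac{1}{S} = \frac{11}{70} - \frac{1}{S}$)
$\frac{1}{\left(Z{\left(17 \right)} + F{\left(12 \right)}\right) + 803} = \frac{1}{\left(\left(6 + 17\right)^{2} + \left(\frac{11}{70} - \frac{1}{12}\right)\right) + 803} = \frac{1}{\left(23^{2} + \left(\frac{11}{70} - \frac{1}{12}\right)\right) + 803} = \frac{1}{\left(529 + \left(\frac{11}{70} - \frac{1}{12}\right)\right) + 803} = \frac{1}{\left(529 + \frac{31}{420}\right) + 803} = \frac{1}{\frac{222211}{420} + 803} = \frac{1}{\frac{559471}{420}} = \frac{420}{559471}$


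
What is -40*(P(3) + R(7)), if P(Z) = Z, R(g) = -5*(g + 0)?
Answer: 1280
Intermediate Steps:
R(g) = -5*g
-40*(P(3) + R(7)) = -40*(3 - 5*7) = -40*(3 - 35) = -40*(-32) = 1280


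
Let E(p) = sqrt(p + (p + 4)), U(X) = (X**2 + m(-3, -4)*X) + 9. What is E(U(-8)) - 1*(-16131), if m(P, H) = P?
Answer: 16131 + 3*sqrt(22) ≈ 16145.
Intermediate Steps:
U(X) = 9 + X**2 - 3*X (U(X) = (X**2 - 3*X) + 9 = 9 + X**2 - 3*X)
E(p) = sqrt(4 + 2*p) (E(p) = sqrt(p + (4 + p)) = sqrt(4 + 2*p))
E(U(-8)) - 1*(-16131) = sqrt(4 + 2*(9 + (-8)**2 - 3*(-8))) - 1*(-16131) = sqrt(4 + 2*(9 + 64 + 24)) + 16131 = sqrt(4 + 2*97) + 16131 = sqrt(4 + 194) + 16131 = sqrt(198) + 16131 = 3*sqrt(22) + 16131 = 16131 + 3*sqrt(22)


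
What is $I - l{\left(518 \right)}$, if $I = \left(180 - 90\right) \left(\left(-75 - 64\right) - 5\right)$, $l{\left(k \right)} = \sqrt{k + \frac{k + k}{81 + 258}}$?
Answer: $-12960 - \frac{\sqrt{59880282}}{339} \approx -12983.0$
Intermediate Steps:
$l{\left(k \right)} = \frac{\sqrt{115599} \sqrt{k}}{339}$ ($l{\left(k \right)} = \sqrt{k + \frac{2 k}{339}} = \sqrt{\frac{341 k}{339}} = \frac{\sqrt{115599} \sqrt{k}}{339}$)
$I = -12960$ ($I = 90 \left(-139 - 5\right) = 90 \left(-144\right) = -12960$)
$I - l{\left(518 \right)} = -12960 - \frac{\sqrt{115599} \sqrt{518}}{339} = -12960 - \frac{\sqrt{59880282}}{339}$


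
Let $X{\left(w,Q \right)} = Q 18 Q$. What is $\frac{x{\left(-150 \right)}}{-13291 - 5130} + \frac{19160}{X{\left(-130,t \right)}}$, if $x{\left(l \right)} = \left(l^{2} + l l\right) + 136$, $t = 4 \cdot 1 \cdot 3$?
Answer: $\frac{2268787}{459108} \approx 4.9417$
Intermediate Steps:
$t = 12$ ($t = 4 \cdot 3 = 12$)
$X{\left(w,Q \right)} = 18 Q^{2}$
$x{\left(l \right)} = 136 + 2 l^{2}$ ($x{\left(l \right)} = \left(l^{2} + l^{2}\right) + 136 = 2 l^{2} + 136 = 136 + 2 l^{2}$)
$\frac{x{\left(-150 \right)}}{-13291 - 5130} + \frac{19160}{X{\left(-130,t \right)}} = \frac{136 + 2 \left(-150\right)^{2}}{-13291 - 5130} + \frac{19160}{18 \cdot 12^{2}} = \frac{136 + 2 \cdot 22500}{-13291 - 5130} + \frac{19160}{18 \cdot 144} = \frac{136 + 45000}{-18421} + \frac{19160}{2592} = 45136 \left(- \frac{1}{18421}\right) + 19160 \cdot \frac{1}{2592} = - \frac{3472}{1417} + \frac{2395}{324} = \frac{2268787}{459108}$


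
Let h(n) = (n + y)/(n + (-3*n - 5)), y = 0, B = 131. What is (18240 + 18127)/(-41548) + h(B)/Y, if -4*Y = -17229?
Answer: -167315171633/191126741364 ≈ -0.87541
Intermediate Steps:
Y = 17229/4 (Y = -¼*(-17229) = 17229/4 ≈ 4307.3)
h(n) = n/(-5 - 2*n) (h(n) = (n + 0)/(n + (-3*n - 5)) = n/(n + (-5 - 3*n)) = n/(-5 - 2*n))
(18240 + 18127)/(-41548) + h(B)/Y = (18240 + 18127)/(-41548) + (-1*131/(5 + 2*131))/(17229/4) = 36367*(-1/41548) - 1*131/(5 + 262)*(4/17229) = -36367/41548 - 1*131/267*(4/17229) = -36367/41548 - 1*131*1/267*(4/17229) = -36367/41548 - 131/267*4/17229 = -36367/41548 - 524/4600143 = -167315171633/191126741364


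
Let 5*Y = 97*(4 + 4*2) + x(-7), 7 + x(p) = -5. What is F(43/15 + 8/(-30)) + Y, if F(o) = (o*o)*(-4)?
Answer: 5084/25 ≈ 203.36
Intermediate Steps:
F(o) = -4*o² (F(o) = o²*(-4) = -4*o²)
x(p) = -12 (x(p) = -7 - 5 = -12)
Y = 1152/5 (Y = (97*(4 + 4*2) - 12)/5 = (97*(4 + 8) - 12)/5 = (97*12 - 12)/5 = (1164 - 12)/5 = (⅕)*1152 = 1152/5 ≈ 230.40)
F(43/15 + 8/(-30)) + Y = -4*(43/15 + 8/(-30))² + 1152/5 = -4*(43*(1/15) + 8*(-1/30))² + 1152/5 = -4*(43/15 - 4/15)² + 1152/5 = -4*(13/5)² + 1152/5 = -4*169/25 + 1152/5 = -676/25 + 1152/5 = 5084/25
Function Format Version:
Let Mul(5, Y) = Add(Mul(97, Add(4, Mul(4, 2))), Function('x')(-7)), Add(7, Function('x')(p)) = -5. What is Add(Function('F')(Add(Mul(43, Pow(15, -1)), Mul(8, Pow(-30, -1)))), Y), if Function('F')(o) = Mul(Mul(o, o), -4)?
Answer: Rational(5084, 25) ≈ 203.36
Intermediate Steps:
Function('F')(o) = Mul(-4, Pow(o, 2)) (Function('F')(o) = Mul(Pow(o, 2), -4) = Mul(-4, Pow(o, 2)))
Function('x')(p) = -12 (Function('x')(p) = Add(-7, -5) = -12)
Y = Rational(1152, 5) (Y = Mul(Rational(1, 5), Add(Mul(97, Add(4, Mul(4, 2))), -12)) = Mul(Rational(1, 5), Add(Mul(97, Add(4, 8)), -12)) = Mul(Rational(1, 5), Add(Mul(97, 12), -12)) = Mul(Rational(1, 5), Add(1164, -12)) = Mul(Rational(1, 5), 1152) = Rational(1152, 5) ≈ 230.40)
Add(Function('F')(Add(Mul(43, Pow(15, -1)), Mul(8, Pow(-30, -1)))), Y) = Add(Mul(-4, Pow(Add(Mul(43, Pow(15, -1)), Mul(8, Pow(-30, -1))), 2)), Rational(1152, 5)) = Add(Mul(-4, Pow(Add(Mul(43, Rational(1, 15)), Mul(8, Rational(-1, 30))), 2)), Rational(1152, 5)) = Add(Mul(-4, Pow(Add(Rational(43, 15), Rational(-4, 15)), 2)), Rational(1152, 5)) = Add(Mul(-4, Pow(Rational(13, 5), 2)), Rational(1152, 5)) = Add(Mul(-4, Rational(169, 25)), Rational(1152, 5)) = Add(Rational(-676, 25), Rational(1152, 5)) = Rational(5084, 25)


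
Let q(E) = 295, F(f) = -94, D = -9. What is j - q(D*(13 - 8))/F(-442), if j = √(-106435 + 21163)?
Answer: 295/94 + 2*I*√21318 ≈ 3.1383 + 292.01*I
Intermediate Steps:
j = 2*I*√21318 (j = √(-85272) = 2*I*√21318 ≈ 292.01*I)
j - q(D*(13 - 8))/F(-442) = 2*I*√21318 - 295/(-94) = 2*I*√21318 - 295*(-1)/94 = 2*I*√21318 - 1*(-295/94) = 2*I*√21318 + 295/94 = 295/94 + 2*I*√21318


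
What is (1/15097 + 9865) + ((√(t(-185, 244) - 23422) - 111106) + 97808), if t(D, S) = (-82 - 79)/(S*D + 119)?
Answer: -51828000/15097 + I*√47473820660721/45021 ≈ -3433.0 + 153.04*I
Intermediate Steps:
t(D, S) = -161/(119 + D*S) (t(D, S) = -161/(D*S + 119) = -161/(119 + D*S))
(1/15097 + 9865) + ((√(t(-185, 244) - 23422) - 111106) + 97808) = (1/15097 + 9865) + ((√(-161/(119 - 185*244) - 23422) - 111106) + 97808) = (1/15097 + 9865) + ((√(-161/(119 - 45140) - 23422) - 111106) + 97808) = 148931906/15097 + ((√(-161/(-45021) - 23422) - 111106) + 97808) = 148931906/15097 + ((√(-161*(-1/45021) - 23422) - 111106) + 97808) = 148931906/15097 + ((√(161/45021 - 23422) - 111106) + 97808) = 148931906/15097 + ((√(-1054481701/45021) - 111106) + 97808) = 148931906/15097 + ((I*√47473820660721/45021 - 111106) + 97808) = 148931906/15097 + ((-111106 + I*√47473820660721/45021) + 97808) = 148931906/15097 + (-13298 + I*√47473820660721/45021) = -51828000/15097 + I*√47473820660721/45021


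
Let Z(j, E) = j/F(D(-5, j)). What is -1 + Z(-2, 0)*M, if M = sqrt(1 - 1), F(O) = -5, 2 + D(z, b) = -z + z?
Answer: -1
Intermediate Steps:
D(z, b) = -2 (D(z, b) = -2 + (-z + z) = -2 + 0 = -2)
Z(j, E) = -j/5 (Z(j, E) = j/(-5) = j*(-1/5) = -j/5)
M = 0 (M = sqrt(0) = 0)
-1 + Z(-2, 0)*M = -1 - 1/5*(-2)*0 = -1 + (2/5)*0 = -1 + 0 = -1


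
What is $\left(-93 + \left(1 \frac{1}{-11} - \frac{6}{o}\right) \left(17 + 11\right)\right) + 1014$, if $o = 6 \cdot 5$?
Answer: $\frac{50207}{55} \approx 912.85$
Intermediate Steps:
$o = 30$
$\left(-93 + \left(1 \frac{1}{-11} - \frac{6}{o}\right) \left(17 + 11\right)\right) + 1014 = \left(-93 + \left(1 \frac{1}{-11} - \frac{6}{30}\right) \left(17 + 11\right)\right) + 1014 = \left(-93 + \left(1 \left(- \frac{1}{11}\right) - \frac{1}{5}\right) 28\right) + 1014 = \left(-93 + \left(- \frac{1}{11} - \frac{1}{5}\right) 28\right) + 1014 = \left(-93 - \frac{448}{55}\right) + 1014 = - \frac{5563}{55} + 1014 = \frac{50207}{55}$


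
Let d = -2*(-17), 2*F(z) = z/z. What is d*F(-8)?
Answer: 17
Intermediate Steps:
F(z) = 1/2 (F(z) = (z/z)/2 = (1/2)*1 = 1/2)
d = 34
d*F(-8) = 34*(1/2) = 17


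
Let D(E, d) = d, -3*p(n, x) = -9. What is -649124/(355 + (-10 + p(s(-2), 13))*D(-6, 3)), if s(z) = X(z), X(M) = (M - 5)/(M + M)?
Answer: -324562/167 ≈ -1943.5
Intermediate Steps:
X(M) = (-5 + M)/(2*M) (X(M) = (-5 + M)/((2*M)) = (-5 + M)*(1/(2*M)) = (-5 + M)/(2*M))
s(z) = (-5 + z)/(2*z)
p(n, x) = 3 (p(n, x) = -⅓*(-9) = 3)
-649124/(355 + (-10 + p(s(-2), 13))*D(-6, 3)) = -649124/(355 + (-10 + 3)*3) = -649124/(355 - 7*3) = -649124/(355 - 21) = -649124/334 = -649124*1/334 = -324562/167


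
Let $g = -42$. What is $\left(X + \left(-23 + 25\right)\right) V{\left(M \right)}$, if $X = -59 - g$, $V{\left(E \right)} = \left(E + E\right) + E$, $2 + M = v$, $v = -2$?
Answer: $180$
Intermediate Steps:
$M = -4$ ($M = -2 - 2 = -4$)
$V{\left(E \right)} = 3 E$ ($V{\left(E \right)} = 2 E + E = 3 E$)
$X = -17$ ($X = -59 - -42 = -59 + 42 = -17$)
$\left(X + \left(-23 + 25\right)\right) V{\left(M \right)} = \left(-17 + \left(-23 + 25\right)\right) 3 \left(-4\right) = \left(-17 + 2\right) \left(-12\right) = \left(-15\right) \left(-12\right) = 180$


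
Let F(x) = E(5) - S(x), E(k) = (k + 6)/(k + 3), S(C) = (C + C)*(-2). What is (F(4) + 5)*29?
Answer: 5191/8 ≈ 648.88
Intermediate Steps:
S(C) = -4*C (S(C) = (2*C)*(-2) = -4*C)
E(k) = (6 + k)/(3 + k)
F(x) = 11/8 + 4*x (F(x) = (6 + 5)/(3 + 5) - (-4)*x = 11/8 + 4*x)
(F(4) + 5)*29 = ((11/8 + 4*4) + 5)*29 = ((11/8 + 16) + 5)*29 = (139/8 + 5)*29 = (179/8)*29 = 5191/8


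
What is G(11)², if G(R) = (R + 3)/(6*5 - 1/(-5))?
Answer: 4900/22801 ≈ 0.21490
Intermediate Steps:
G(R) = 15/151 + 5*R/151 (G(R) = (3 + R)/(30 - 1*(-⅕)) = (3 + R)/(30 + ⅕) = (3 + R)/(151/5) = (3 + R)*(5/151) = 15/151 + 5*R/151)
G(11)² = (15/151 + (5/151)*11)² = (15/151 + 55/151)² = (70/151)² = 4900/22801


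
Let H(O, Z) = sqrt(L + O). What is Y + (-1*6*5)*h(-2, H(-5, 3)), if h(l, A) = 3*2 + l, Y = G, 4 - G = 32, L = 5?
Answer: -148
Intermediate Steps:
G = -28 (G = 4 - 1*32 = 4 - 32 = -28)
Y = -28
H(O, Z) = sqrt(5 + O)
h(l, A) = 6 + l
Y + (-1*6*5)*h(-2, H(-5, 3)) = -28 + (-1*6*5)*(6 - 2) = -28 - 6*5*4 = -28 - 30*4 = -28 - 120 = -148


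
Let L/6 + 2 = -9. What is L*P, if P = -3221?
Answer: 212586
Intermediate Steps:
L = -66 (L = -12 + 6*(-9) = -12 - 54 = -66)
L*P = -66*(-3221) = 212586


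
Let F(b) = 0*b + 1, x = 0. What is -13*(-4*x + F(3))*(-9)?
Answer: 117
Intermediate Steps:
F(b) = 1 (F(b) = 0 + 1 = 1)
-13*(-4*x + F(3))*(-9) = -13*(-4*0 + 1)*(-9) = -13*(0 + 1)*(-9) = -13*1*(-9) = -13*(-9) = 117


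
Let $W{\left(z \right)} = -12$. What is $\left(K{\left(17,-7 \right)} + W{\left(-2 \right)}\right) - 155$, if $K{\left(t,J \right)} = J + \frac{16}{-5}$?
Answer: $- \frac{886}{5} \approx -177.2$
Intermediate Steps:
$K{\left(t,J \right)} = - \frac{16}{5} + J$ ($K{\left(t,J \right)} = J + 16 \left(- \frac{1}{5}\right) = J - \frac{16}{5} = - \frac{16}{5} + J$)
$\left(K{\left(17,-7 \right)} + W{\left(-2 \right)}\right) - 155 = \left(\left(- \frac{16}{5} - 7\right) - 12\right) - 155 = \left(- \frac{51}{5} - 12\right) - 155 = - \frac{111}{5} - 155 = - \frac{886}{5}$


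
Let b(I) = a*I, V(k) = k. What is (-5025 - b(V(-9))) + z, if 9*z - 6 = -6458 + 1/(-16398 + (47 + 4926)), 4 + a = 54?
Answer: -181379492/34275 ≈ -5291.9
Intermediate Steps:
a = 50 (a = -4 + 54 = 50)
b(I) = 50*I
z = -24571367/34275 (z = ⅔ + (-6458 + 1/(-16398 + (47 + 4926)))/9 = ⅔ + (-6458 + 1/(-16398 + 4973))/9 = ⅔ + (-6458 + 1/(-11425))/9 = ⅔ + (-6458 - 1/11425)/9 = ⅔ + (⅑)*(-73782651/11425) = ⅔ - 24594217/34275 = -24571367/34275 ≈ -716.89)
(-5025 - b(V(-9))) + z = (-5025 - 50*(-9)) - 24571367/34275 = (-5025 - 1*(-450)) - 24571367/34275 = (-5025 + 450) - 24571367/34275 = -4575 - 24571367/34275 = -181379492/34275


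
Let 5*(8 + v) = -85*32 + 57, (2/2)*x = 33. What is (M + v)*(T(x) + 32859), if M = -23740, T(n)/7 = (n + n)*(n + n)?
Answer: -7691001453/5 ≈ -1.5382e+9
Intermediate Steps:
x = 33
v = -2703/5 (v = -8 + (-85*32 + 57)/5 = -8 + (-2720 + 57)/5 = -8 + (⅕)*(-2663) = -8 - 2663/5 = -2703/5 ≈ -540.60)
T(n) = 28*n² (T(n) = 7*((n + n)*(n + n)) = 7*((2*n)*(2*n)) = 7*(4*n²) = 28*n²)
(M + v)*(T(x) + 32859) = (-23740 - 2703/5)*(28*33² + 32859) = -121403*(28*1089 + 32859)/5 = -121403*(30492 + 32859)/5 = -121403/5*63351 = -7691001453/5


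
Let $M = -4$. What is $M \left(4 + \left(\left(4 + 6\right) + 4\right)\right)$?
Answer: $-72$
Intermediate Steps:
$M \left(4 + \left(\left(4 + 6\right) + 4\right)\right) = - 4 \left(4 + \left(\left(4 + 6\right) + 4\right)\right) = - 4 \left(4 + \left(10 + 4\right)\right) = - 4 \left(4 + 14\right) = \left(-4\right) 18 = -72$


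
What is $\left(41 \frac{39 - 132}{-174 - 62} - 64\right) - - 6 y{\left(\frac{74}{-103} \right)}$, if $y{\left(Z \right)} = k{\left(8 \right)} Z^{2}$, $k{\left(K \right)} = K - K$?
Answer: $- \frac{11291}{236} \approx -47.843$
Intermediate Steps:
$k{\left(K \right)} = 0$
$y{\left(Z \right)} = 0$ ($y{\left(Z \right)} = 0 Z^{2} = 0$)
$\left(41 \frac{39 - 132}{-174 - 62} - 64\right) - - 6 y{\left(\frac{74}{-103} \right)} = \left(41 \frac{39 - 132}{-174 - 62} - 64\right) - \left(-6\right) 0 = \left(41 \left(- \frac{93}{-236}\right) - 64\right) - 0 = \left(41 \left(\left(-93\right) \left(- \frac{1}{236}\right)\right) - 64\right) + 0 = \left(41 \cdot \frac{93}{236} - 64\right) + 0 = \left(\frac{3813}{236} - 64\right) + 0 = - \frac{11291}{236} + 0 = - \frac{11291}{236}$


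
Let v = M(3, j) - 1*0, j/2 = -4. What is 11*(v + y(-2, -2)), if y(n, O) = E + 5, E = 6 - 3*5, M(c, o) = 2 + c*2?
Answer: 44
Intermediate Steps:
j = -8 (j = 2*(-4) = -8)
M(c, o) = 2 + 2*c
E = -9 (E = 6 - 15 = -9)
v = 8 (v = (2 + 2*3) - 1*0 = (2 + 6) + 0 = 8 + 0 = 8)
y(n, O) = -4 (y(n, O) = -9 + 5 = -4)
11*(v + y(-2, -2)) = 11*(8 - 4) = 11*4 = 44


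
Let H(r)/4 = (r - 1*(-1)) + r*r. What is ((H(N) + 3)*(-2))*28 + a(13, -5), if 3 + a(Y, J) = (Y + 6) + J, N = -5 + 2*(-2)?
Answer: -16509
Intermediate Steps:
N = -9 (N = -5 - 4 = -9)
H(r) = 4 + 4*r + 4*r² (H(r) = 4*((r - 1*(-1)) + r*r) = 4*((r + 1) + r²) = 4*((1 + r) + r²) = 4*(1 + r + r²) = 4 + 4*r + 4*r²)
a(Y, J) = 3 + J + Y (a(Y, J) = -3 + ((Y + 6) + J) = -3 + ((6 + Y) + J) = -3 + (6 + J + Y) = 3 + J + Y)
((H(N) + 3)*(-2))*28 + a(13, -5) = (((4 + 4*(-9) + 4*(-9)²) + 3)*(-2))*28 + (3 - 5 + 13) = (((4 - 36 + 4*81) + 3)*(-2))*28 + 11 = (((4 - 36 + 324) + 3)*(-2))*28 + 11 = ((292 + 3)*(-2))*28 + 11 = (295*(-2))*28 + 11 = -590*28 + 11 = -16520 + 11 = -16509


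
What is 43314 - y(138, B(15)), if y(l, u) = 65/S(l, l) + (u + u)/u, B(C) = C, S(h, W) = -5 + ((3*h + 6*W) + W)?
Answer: 11910787/275 ≈ 43312.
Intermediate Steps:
S(h, W) = -5 + 3*h + 7*W (S(h, W) = -5 + (3*h + 7*W) = -5 + 3*h + 7*W)
y(l, u) = 2 + 65/(-5 + 10*l) (y(l, u) = 65/(-5 + 3*l + 7*l) + (u + u)/u = 65/(-5 + 10*l) + (2*u)/u = 65/(-5 + 10*l) + 2 = 2 + 65/(-5 + 10*l))
43314 - y(138, B(15)) = 43314 - (11 + 4*138)/(-1 + 2*138) = 43314 - (11 + 552)/(-1 + 276) = 43314 - 563/275 = 11910787/275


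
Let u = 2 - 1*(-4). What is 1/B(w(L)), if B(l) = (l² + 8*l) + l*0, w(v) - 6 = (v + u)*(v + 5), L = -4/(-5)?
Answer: 625/1517696 ≈ 0.00041181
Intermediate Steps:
L = ⅘ (L = -4*(-⅕) = ⅘ ≈ 0.80000)
u = 6 (u = 2 + 4 = 6)
w(v) = 6 + (5 + v)*(6 + v) (w(v) = 6 + (v + 6)*(v + 5) = 6 + (6 + v)*(5 + v) = 6 + (5 + v)*(6 + v))
B(l) = l² + 8*l (B(l) = (l² + 8*l) + 0 = l² + 8*l)
1/B(w(L)) = 1/((36 + (⅘)² + 11*(⅘))*(8 + (36 + (⅘)² + 11*(⅘)))) = 1/((36 + 16/25 + 44/5)*(8 + (36 + 16/25 + 44/5))) = 1/(1136*(8 + 1136/25)/25) = 1/((1136/25)*(1336/25)) = 1/(1517696/625) = 625/1517696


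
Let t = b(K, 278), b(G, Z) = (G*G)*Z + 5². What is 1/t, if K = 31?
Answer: 1/267183 ≈ 3.7428e-6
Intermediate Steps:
b(G, Z) = 25 + Z*G² (b(G, Z) = G²*Z + 25 = Z*G² + 25 = 25 + Z*G²)
t = 267183 (t = 25 + 278*31² = 25 + 278*961 = 25 + 267158 = 267183)
1/t = 1/267183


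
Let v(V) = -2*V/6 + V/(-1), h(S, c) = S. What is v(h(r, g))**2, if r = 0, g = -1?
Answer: 0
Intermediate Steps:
v(V) = -4*V/3 (v(V) = -2*V*(1/6) + V*(-1) = -V/3 - V = -4*V/3)
v(h(r, g))**2 = (-4/3*0)**2 = 0**2 = 0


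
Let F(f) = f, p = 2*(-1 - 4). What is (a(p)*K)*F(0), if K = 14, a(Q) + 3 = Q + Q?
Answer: 0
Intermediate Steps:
p = -10 (p = 2*(-5) = -10)
a(Q) = -3 + 2*Q (a(Q) = -3 + (Q + Q) = -3 + 2*Q)
(a(p)*K)*F(0) = ((-3 + 2*(-10))*14)*0 = ((-3 - 20)*14)*0 = -23*14*0 = -322*0 = 0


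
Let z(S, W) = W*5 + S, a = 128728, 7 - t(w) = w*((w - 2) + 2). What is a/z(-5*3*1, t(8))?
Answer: -32182/75 ≈ -429.09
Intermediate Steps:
t(w) = 7 - w² (t(w) = 7 - w*((w - 2) + 2) = 7 - w*((-2 + w) + 2) = 7 - w*w = 7 - w²)
z(S, W) = S + 5*W (z(S, W) = 5*W + S = S + 5*W)
a/z(-5*3*1, t(8)) = 128728/(-5*3*1 + 5*(7 - 1*8²)) = 128728/(-15*1 + 5*(7 - 1*64)) = 128728/(-15 + 5*(7 - 64)) = 128728/(-15 + 5*(-57)) = 128728/(-15 - 285) = 128728/(-300) = 128728*(-1/300) = -32182/75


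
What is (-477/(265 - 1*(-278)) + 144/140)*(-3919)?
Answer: -3726969/6335 ≈ -588.31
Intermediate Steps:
(-477/(265 - 1*(-278)) + 144/140)*(-3919) = (-477/(265 + 278) + 144*(1/140))*(-3919) = (-477/543 + 36/35)*(-3919) = (-477*1/543 + 36/35)*(-3919) = (-159/181 + 36/35)*(-3919) = (951/6335)*(-3919) = -3726969/6335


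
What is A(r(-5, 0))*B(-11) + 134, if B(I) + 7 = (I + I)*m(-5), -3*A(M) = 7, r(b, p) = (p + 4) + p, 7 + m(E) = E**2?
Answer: 3223/3 ≈ 1074.3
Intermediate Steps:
m(E) = -7 + E**2
r(b, p) = 4 + 2*p (r(b, p) = (4 + p) + p = 4 + 2*p)
A(M) = -7/3 (A(M) = -1/3*7 = -7/3)
B(I) = -7 + 36*I (B(I) = -7 + (I + I)*(-7 + (-5)**2) = -7 + (2*I)*(-7 + 25) = -7 + (2*I)*18 = -7 + 36*I)
A(r(-5, 0))*B(-11) + 134 = -7*(-7 + 36*(-11))/3 + 134 = -7*(-7 - 396)/3 + 134 = -7/3*(-403) + 134 = 2821/3 + 134 = 3223/3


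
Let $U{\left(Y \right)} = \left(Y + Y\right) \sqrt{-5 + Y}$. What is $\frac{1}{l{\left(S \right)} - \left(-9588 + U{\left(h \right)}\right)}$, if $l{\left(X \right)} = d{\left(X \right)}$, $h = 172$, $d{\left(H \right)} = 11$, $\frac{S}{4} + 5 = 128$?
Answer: $\frac{9599}{72378689} + \frac{344 \sqrt{167}}{72378689} \approx 0.00019404$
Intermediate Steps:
$S = 492$ ($S = -20 + 4 \cdot 128 = -20 + 512 = 492$)
$l{\left(X \right)} = 11$
$U{\left(Y \right)} = 2 Y \sqrt{-5 + Y}$
$\frac{1}{l{\left(S \right)} - \left(-9588 + U{\left(h \right)}\right)} = \frac{1}{11 + \left(9588 - 2 \cdot 172 \sqrt{-5 + 172}\right)} = \frac{1}{11 + \left(9588 - 2 \cdot 172 \sqrt{167}\right)} = \frac{1}{11 + \left(9588 - 344 \sqrt{167}\right)} = \frac{1}{9599 - 344 \sqrt{167}}$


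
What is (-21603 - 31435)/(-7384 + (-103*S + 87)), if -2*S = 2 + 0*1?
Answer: 26519/3597 ≈ 7.3725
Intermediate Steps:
S = -1 (S = -(2 + 0*1)/2 = -(2 + 0)/2 = -½*2 = -1)
(-21603 - 31435)/(-7384 + (-103*S + 87)) = (-21603 - 31435)/(-7384 + (-103*(-1) + 87)) = -53038/(-7384 + (103 + 87)) = -53038/(-7384 + 190) = -53038/(-7194) = -53038*(-1/7194) = 26519/3597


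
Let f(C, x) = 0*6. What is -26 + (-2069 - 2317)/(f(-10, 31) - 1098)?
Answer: -4027/183 ≈ -22.005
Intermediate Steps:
f(C, x) = 0
-26 + (-2069 - 2317)/(f(-10, 31) - 1098) = -26 + (-2069 - 2317)/(0 - 1098) = -26 - 4386/(-1098) = -26 - 4386*(-1/1098) = -26 + 731/183 = -4027/183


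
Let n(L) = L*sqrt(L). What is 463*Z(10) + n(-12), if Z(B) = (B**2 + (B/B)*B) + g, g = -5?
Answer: 48615 - 24*I*sqrt(3) ≈ 48615.0 - 41.569*I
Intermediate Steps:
Z(B) = -5 + B + B**2 (Z(B) = (B**2 + (B/B)*B) - 5 = (B**2 + 1*B) - 5 = (B**2 + B) - 5 = (B + B**2) - 5 = -5 + B + B**2)
n(L) = L**(3/2)
463*Z(10) + n(-12) = 463*(-5 + 10 + 10**2) + (-12)**(3/2) = 463*(-5 + 10 + 100) - 24*I*sqrt(3) = 463*105 - 24*I*sqrt(3) = 48615 - 24*I*sqrt(3)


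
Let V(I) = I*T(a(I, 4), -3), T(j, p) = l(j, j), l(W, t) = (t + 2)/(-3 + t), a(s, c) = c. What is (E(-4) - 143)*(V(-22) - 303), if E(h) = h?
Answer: 63945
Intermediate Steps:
l(W, t) = (2 + t)/(-3 + t)
T(j, p) = (2 + j)/(-3 + j)
V(I) = 6*I (V(I) = I*((2 + 4)/(-3 + 4)) = I*(6/1) = I*(1*6) = I*6 = 6*I)
(E(-4) - 143)*(V(-22) - 303) = (-4 - 143)*(6*(-22) - 303) = -147*(-132 - 303) = -147*(-435) = 63945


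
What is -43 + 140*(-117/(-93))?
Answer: 4127/31 ≈ 133.13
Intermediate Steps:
-43 + 140*(-117/(-93)) = -43 + 140*(-117*(-1/93)) = -43 + 140*(39/31) = -43 + 5460/31 = 4127/31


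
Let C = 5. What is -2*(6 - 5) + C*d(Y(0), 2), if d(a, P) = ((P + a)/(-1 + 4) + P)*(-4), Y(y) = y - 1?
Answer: -146/3 ≈ -48.667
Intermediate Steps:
Y(y) = -1 + y
d(a, P) = -16*P/3 - 4*a/3 (d(a, P) = ((P + a)/3 + P)*(-4) = ((P + a)*(⅓) + P)*(-4) = ((P/3 + a/3) + P)*(-4) = (a/3 + 4*P/3)*(-4) = -16*P/3 - 4*a/3)
-2*(6 - 5) + C*d(Y(0), 2) = -2*(6 - 5) + 5*(-16/3*2 - 4*(-1 + 0)/3) = -2*1 + 5*(-32/3 - 4/3*(-1)) = -2 + 5*(-32/3 + 4/3) = -2 + 5*(-28/3) = -2 - 140/3 = -146/3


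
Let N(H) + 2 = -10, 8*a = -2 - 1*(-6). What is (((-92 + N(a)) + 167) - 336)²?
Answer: 74529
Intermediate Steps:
a = ½ (a = (-2 - 1*(-6))/8 = (-2 + 6)/8 = (⅛)*4 = ½ ≈ 0.50000)
N(H) = -12 (N(H) = -2 - 10 = -12)
(((-92 + N(a)) + 167) - 336)² = (((-92 - 12) + 167) - 336)² = ((-104 + 167) - 336)² = (63 - 336)² = (-273)² = 74529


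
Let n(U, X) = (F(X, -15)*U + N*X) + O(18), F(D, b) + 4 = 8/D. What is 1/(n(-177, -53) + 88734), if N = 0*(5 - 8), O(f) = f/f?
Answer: 53/4741895 ≈ 1.1177e-5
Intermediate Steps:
F(D, b) = -4 + 8/D
O(f) = 1
N = 0 (N = 0*(-3) = 0)
n(U, X) = 1 + U*(-4 + 8/X) (n(U, X) = ((-4 + 8/X)*U + 0*X) + 1 = (U*(-4 + 8/X) + 0) + 1 = U*(-4 + 8/X) + 1 = 1 + U*(-4 + 8/X))
1/(n(-177, -53) + 88734) = 1/((-53 - 4*(-177)*(-2 - 53))/(-53) + 88734) = 1/(-(-53 - 4*(-177)*(-55))/53 + 88734) = 1/(-(-53 - 38940)/53 + 88734) = 1/(-1/53*(-38993) + 88734) = 1/(38993/53 + 88734) = 1/(4741895/53) = 53/4741895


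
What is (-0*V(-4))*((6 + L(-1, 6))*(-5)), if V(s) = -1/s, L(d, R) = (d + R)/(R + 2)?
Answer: 0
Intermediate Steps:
L(d, R) = (R + d)/(2 + R)
(-0*V(-4))*((6 + L(-1, 6))*(-5)) = (-0*(-1/(-4)))*((6 + (6 - 1)/(2 + 6))*(-5)) = (-0*(-1*(-1/4)))*((6 + 5/8)*(-5)) = (-0/4)*((6 + (1/8)*5)*(-5)) = (-68*0)*((6 + 5/8)*(-5)) = 0*((53/8)*(-5)) = 0*(-265/8) = 0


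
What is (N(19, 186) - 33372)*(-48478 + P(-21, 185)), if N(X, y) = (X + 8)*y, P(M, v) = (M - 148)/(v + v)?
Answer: 50851477215/37 ≈ 1.3744e+9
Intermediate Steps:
P(M, v) = (-148 + M)/(2*v) (P(M, v) = (-148 + M)/((2*v)) = (-148 + M)*(1/(2*v)) = (-148 + M)/(2*v))
N(X, y) = y*(8 + X) (N(X, y) = (8 + X)*y = y*(8 + X))
(N(19, 186) - 33372)*(-48478 + P(-21, 185)) = (186*(8 + 19) - 33372)*(-48478 + (1/2)*(-148 - 21)/185) = (186*27 - 33372)*(-48478 + (1/2)*(1/185)*(-169)) = (5022 - 33372)*(-48478 - 169/370) = -28350*(-17937029/370) = 50851477215/37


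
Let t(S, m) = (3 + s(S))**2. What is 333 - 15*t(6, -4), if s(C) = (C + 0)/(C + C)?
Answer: 597/4 ≈ 149.25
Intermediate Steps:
s(C) = 1/2 (s(C) = C/((2*C)) = C*(1/(2*C)) = 1/2)
t(S, m) = 49/4 (t(S, m) = (3 + 1/2)**2 = (7/2)**2 = 49/4)
333 - 15*t(6, -4) = 333 - 15*49/4 = 333 - 735/4 = 597/4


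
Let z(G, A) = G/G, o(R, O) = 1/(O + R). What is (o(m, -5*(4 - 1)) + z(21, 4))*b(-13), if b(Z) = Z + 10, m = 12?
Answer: -2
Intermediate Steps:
b(Z) = 10 + Z
z(G, A) = 1
(o(m, -5*(4 - 1)) + z(21, 4))*b(-13) = (1/(-5*(4 - 1) + 12) + 1)*(10 - 13) = (1/(-5*3 + 12) + 1)*(-3) = (1/(-15 + 12) + 1)*(-3) = (1/(-3) + 1)*(-3) = (-1/3 + 1)*(-3) = (2/3)*(-3) = -2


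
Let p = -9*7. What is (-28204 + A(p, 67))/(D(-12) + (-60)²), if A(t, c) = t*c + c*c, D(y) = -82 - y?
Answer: -13968/1765 ≈ -7.9139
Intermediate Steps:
p = -63
A(t, c) = c² + c*t (A(t, c) = c*t + c² = c² + c*t)
(-28204 + A(p, 67))/(D(-12) + (-60)²) = (-28204 + 67*(67 - 63))/((-82 - 1*(-12)) + (-60)²) = (-28204 + 67*4)/((-82 + 12) + 3600) = (-28204 + 268)/(-70 + 3600) = -27936/3530 = -27936*1/3530 = -13968/1765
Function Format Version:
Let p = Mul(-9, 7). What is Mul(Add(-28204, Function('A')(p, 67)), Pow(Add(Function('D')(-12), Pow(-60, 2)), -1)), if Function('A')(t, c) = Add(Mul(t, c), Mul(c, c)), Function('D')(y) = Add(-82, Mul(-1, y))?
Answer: Rational(-13968, 1765) ≈ -7.9139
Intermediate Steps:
p = -63
Function('A')(t, c) = Add(Pow(c, 2), Mul(c, t)) (Function('A')(t, c) = Add(Mul(c, t), Pow(c, 2)) = Add(Pow(c, 2), Mul(c, t)))
Mul(Add(-28204, Function('A')(p, 67)), Pow(Add(Function('D')(-12), Pow(-60, 2)), -1)) = Mul(Add(-28204, Mul(67, Add(67, -63))), Pow(Add(Add(-82, Mul(-1, -12)), Pow(-60, 2)), -1)) = Mul(Add(-28204, Mul(67, 4)), Pow(Add(Add(-82, 12), 3600), -1)) = Mul(Add(-28204, 268), Pow(Add(-70, 3600), -1)) = Mul(-27936, Pow(3530, -1)) = Mul(-27936, Rational(1, 3530)) = Rational(-13968, 1765)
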